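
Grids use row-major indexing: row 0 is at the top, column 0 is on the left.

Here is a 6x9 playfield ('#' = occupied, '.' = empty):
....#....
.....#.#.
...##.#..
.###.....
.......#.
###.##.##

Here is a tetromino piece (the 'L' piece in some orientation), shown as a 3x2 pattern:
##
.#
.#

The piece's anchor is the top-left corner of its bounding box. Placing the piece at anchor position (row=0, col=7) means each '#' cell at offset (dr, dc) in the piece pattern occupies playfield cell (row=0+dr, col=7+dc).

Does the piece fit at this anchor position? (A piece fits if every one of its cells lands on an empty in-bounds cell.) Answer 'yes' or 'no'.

Check each piece cell at anchor (0, 7):
  offset (0,0) -> (0,7): empty -> OK
  offset (0,1) -> (0,8): empty -> OK
  offset (1,1) -> (1,8): empty -> OK
  offset (2,1) -> (2,8): empty -> OK
All cells valid: yes

Answer: yes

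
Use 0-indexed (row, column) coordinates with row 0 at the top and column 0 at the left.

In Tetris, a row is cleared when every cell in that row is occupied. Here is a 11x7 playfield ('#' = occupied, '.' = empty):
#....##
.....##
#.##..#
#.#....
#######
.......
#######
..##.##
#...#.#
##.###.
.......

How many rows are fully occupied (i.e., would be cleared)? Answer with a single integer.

Check each row:
  row 0: 4 empty cells -> not full
  row 1: 5 empty cells -> not full
  row 2: 3 empty cells -> not full
  row 3: 5 empty cells -> not full
  row 4: 0 empty cells -> FULL (clear)
  row 5: 7 empty cells -> not full
  row 6: 0 empty cells -> FULL (clear)
  row 7: 3 empty cells -> not full
  row 8: 4 empty cells -> not full
  row 9: 2 empty cells -> not full
  row 10: 7 empty cells -> not full
Total rows cleared: 2

Answer: 2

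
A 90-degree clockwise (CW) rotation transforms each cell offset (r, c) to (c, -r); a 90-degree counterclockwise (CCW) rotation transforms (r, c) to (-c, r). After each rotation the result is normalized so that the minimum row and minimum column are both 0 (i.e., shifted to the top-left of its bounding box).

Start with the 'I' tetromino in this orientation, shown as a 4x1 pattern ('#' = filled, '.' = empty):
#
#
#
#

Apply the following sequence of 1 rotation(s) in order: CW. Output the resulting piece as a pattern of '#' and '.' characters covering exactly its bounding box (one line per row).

Answer: ####

Derivation:
Start:
#
#
#
#
After rotation 1 (CW):
####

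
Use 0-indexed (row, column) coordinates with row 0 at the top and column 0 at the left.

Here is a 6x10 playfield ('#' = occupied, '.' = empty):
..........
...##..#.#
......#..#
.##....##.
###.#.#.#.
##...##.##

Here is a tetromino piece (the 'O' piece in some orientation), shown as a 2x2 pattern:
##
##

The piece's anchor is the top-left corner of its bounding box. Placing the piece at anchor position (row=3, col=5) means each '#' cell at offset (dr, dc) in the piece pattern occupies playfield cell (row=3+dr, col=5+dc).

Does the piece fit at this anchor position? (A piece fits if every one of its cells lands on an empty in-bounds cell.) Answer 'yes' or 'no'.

Check each piece cell at anchor (3, 5):
  offset (0,0) -> (3,5): empty -> OK
  offset (0,1) -> (3,6): empty -> OK
  offset (1,0) -> (4,5): empty -> OK
  offset (1,1) -> (4,6): occupied ('#') -> FAIL
All cells valid: no

Answer: no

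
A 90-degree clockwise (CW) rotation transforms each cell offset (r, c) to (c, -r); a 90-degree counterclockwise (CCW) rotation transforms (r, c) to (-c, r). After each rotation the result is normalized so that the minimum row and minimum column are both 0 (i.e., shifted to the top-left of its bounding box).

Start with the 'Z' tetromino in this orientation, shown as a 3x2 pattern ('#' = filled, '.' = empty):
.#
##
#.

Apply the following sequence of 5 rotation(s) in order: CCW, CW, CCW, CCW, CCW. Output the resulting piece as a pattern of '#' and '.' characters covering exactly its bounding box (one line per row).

Answer: ##.
.##

Derivation:
Start:
.#
##
#.
After rotation 1 (CCW):
##.
.##
After rotation 2 (CW):
.#
##
#.
After rotation 3 (CCW):
##.
.##
After rotation 4 (CCW):
.#
##
#.
After rotation 5 (CCW):
##.
.##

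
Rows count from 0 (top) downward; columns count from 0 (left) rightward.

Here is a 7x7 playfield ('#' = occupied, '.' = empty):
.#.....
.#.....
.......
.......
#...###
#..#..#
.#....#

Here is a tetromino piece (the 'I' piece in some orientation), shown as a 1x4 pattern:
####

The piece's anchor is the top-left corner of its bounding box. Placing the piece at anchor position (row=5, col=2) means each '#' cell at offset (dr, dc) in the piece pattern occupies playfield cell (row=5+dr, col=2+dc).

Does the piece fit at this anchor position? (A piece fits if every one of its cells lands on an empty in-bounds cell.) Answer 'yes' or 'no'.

Check each piece cell at anchor (5, 2):
  offset (0,0) -> (5,2): empty -> OK
  offset (0,1) -> (5,3): occupied ('#') -> FAIL
  offset (0,2) -> (5,4): empty -> OK
  offset (0,3) -> (5,5): empty -> OK
All cells valid: no

Answer: no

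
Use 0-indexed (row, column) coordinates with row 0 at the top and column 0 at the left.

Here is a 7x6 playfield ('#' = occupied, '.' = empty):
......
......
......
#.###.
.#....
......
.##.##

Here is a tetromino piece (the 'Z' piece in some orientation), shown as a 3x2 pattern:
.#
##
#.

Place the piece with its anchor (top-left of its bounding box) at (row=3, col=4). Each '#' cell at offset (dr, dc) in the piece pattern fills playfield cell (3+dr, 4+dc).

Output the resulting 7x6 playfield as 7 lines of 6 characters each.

Fill (3+0,4+1) = (3,5)
Fill (3+1,4+0) = (4,4)
Fill (3+1,4+1) = (4,5)
Fill (3+2,4+0) = (5,4)

Answer: ......
......
......
#.####
.#..##
....#.
.##.##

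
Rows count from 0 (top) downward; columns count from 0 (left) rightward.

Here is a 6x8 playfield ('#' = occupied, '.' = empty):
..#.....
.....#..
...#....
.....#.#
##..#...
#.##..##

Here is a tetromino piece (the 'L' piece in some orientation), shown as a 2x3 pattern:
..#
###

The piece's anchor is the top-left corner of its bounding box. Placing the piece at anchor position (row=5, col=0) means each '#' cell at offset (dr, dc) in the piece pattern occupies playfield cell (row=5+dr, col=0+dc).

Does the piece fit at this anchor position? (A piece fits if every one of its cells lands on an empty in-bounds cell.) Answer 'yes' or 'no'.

Answer: no

Derivation:
Check each piece cell at anchor (5, 0):
  offset (0,2) -> (5,2): occupied ('#') -> FAIL
  offset (1,0) -> (6,0): out of bounds -> FAIL
  offset (1,1) -> (6,1): out of bounds -> FAIL
  offset (1,2) -> (6,2): out of bounds -> FAIL
All cells valid: no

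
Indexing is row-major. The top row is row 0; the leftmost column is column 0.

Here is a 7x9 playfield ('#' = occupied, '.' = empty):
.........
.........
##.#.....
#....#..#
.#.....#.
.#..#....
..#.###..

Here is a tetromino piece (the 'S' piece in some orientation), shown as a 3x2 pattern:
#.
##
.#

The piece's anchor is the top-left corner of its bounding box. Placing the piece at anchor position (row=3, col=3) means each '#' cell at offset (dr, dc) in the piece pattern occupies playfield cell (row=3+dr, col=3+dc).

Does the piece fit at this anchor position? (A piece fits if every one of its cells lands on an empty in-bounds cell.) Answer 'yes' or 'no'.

Answer: no

Derivation:
Check each piece cell at anchor (3, 3):
  offset (0,0) -> (3,3): empty -> OK
  offset (1,0) -> (4,3): empty -> OK
  offset (1,1) -> (4,4): empty -> OK
  offset (2,1) -> (5,4): occupied ('#') -> FAIL
All cells valid: no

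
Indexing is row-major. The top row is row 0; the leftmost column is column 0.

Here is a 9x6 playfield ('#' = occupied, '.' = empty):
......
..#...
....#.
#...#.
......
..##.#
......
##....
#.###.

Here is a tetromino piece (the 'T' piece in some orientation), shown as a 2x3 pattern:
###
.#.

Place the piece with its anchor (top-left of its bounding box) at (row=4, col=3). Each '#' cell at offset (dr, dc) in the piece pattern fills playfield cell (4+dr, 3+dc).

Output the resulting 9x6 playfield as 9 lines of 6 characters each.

Fill (4+0,3+0) = (4,3)
Fill (4+0,3+1) = (4,4)
Fill (4+0,3+2) = (4,5)
Fill (4+1,3+1) = (5,4)

Answer: ......
..#...
....#.
#...#.
...###
..####
......
##....
#.###.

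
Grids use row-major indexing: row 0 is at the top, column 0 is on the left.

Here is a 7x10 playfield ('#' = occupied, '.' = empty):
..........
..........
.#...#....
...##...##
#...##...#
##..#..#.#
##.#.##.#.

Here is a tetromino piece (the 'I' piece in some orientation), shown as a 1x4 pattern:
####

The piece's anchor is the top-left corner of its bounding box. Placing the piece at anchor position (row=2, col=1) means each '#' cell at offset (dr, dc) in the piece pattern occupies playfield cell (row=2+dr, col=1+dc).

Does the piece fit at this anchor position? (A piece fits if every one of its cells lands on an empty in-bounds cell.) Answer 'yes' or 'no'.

Check each piece cell at anchor (2, 1):
  offset (0,0) -> (2,1): occupied ('#') -> FAIL
  offset (0,1) -> (2,2): empty -> OK
  offset (0,2) -> (2,3): empty -> OK
  offset (0,3) -> (2,4): empty -> OK
All cells valid: no

Answer: no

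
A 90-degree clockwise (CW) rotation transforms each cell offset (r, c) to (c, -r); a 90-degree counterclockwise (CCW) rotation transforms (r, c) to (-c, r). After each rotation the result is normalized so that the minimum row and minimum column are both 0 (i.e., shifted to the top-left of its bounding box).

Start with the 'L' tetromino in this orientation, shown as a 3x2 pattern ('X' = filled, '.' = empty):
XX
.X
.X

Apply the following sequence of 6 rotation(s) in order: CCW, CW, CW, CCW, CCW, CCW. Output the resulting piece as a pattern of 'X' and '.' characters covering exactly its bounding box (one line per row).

Answer: X.
X.
XX

Derivation:
Start:
XX
.X
.X
After rotation 1 (CCW):
XXX
X..
After rotation 2 (CW):
XX
.X
.X
After rotation 3 (CW):
..X
XXX
After rotation 4 (CCW):
XX
.X
.X
After rotation 5 (CCW):
XXX
X..
After rotation 6 (CCW):
X.
X.
XX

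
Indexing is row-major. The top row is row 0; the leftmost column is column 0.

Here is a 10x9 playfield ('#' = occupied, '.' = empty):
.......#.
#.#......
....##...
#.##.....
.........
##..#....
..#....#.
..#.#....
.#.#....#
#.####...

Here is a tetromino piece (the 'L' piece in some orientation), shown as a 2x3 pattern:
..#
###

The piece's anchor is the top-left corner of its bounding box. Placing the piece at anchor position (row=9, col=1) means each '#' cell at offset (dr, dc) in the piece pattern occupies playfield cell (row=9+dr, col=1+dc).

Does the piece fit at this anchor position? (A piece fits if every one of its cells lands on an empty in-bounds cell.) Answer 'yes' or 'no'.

Answer: no

Derivation:
Check each piece cell at anchor (9, 1):
  offset (0,2) -> (9,3): occupied ('#') -> FAIL
  offset (1,0) -> (10,1): out of bounds -> FAIL
  offset (1,1) -> (10,2): out of bounds -> FAIL
  offset (1,2) -> (10,3): out of bounds -> FAIL
All cells valid: no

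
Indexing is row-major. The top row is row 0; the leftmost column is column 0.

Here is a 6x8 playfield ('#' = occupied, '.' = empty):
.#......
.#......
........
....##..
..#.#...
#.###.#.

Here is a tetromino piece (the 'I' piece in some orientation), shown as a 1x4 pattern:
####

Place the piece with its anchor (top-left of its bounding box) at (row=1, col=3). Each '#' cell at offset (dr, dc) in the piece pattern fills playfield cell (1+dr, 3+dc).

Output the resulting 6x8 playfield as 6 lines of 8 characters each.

Fill (1+0,3+0) = (1,3)
Fill (1+0,3+1) = (1,4)
Fill (1+0,3+2) = (1,5)
Fill (1+0,3+3) = (1,6)

Answer: .#......
.#.####.
........
....##..
..#.#...
#.###.#.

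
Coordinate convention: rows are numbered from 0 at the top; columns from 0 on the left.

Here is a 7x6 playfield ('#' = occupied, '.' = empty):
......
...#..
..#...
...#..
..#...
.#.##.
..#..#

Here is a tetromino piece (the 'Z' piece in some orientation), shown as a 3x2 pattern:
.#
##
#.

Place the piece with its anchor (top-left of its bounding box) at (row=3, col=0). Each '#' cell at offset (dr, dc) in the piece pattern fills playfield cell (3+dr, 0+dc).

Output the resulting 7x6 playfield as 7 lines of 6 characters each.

Answer: ......
...#..
..#...
.#.#..
###...
##.##.
..#..#

Derivation:
Fill (3+0,0+1) = (3,1)
Fill (3+1,0+0) = (4,0)
Fill (3+1,0+1) = (4,1)
Fill (3+2,0+0) = (5,0)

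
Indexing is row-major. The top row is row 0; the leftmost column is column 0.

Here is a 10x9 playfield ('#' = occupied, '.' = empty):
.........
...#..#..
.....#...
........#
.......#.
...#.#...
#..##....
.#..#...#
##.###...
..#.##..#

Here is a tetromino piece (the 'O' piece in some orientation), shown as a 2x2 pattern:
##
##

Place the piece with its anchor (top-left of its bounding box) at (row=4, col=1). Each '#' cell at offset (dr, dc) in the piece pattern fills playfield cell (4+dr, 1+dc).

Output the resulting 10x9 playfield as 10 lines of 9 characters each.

Fill (4+0,1+0) = (4,1)
Fill (4+0,1+1) = (4,2)
Fill (4+1,1+0) = (5,1)
Fill (4+1,1+1) = (5,2)

Answer: .........
...#..#..
.....#...
........#
.##....#.
.###.#...
#..##....
.#..#...#
##.###...
..#.##..#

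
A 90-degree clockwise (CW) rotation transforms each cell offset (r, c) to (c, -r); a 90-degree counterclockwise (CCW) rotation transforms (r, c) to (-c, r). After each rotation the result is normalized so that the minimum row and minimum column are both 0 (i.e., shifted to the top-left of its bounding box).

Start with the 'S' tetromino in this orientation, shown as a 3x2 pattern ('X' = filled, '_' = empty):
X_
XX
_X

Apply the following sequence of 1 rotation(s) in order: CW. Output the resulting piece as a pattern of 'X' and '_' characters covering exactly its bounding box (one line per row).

Start:
X_
XX
_X
After rotation 1 (CW):
_XX
XX_

Answer: _XX
XX_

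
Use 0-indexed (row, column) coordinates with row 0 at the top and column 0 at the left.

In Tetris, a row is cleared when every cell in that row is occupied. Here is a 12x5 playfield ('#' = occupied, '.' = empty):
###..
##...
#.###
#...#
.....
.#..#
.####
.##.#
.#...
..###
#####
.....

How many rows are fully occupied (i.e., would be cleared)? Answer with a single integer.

Check each row:
  row 0: 2 empty cells -> not full
  row 1: 3 empty cells -> not full
  row 2: 1 empty cell -> not full
  row 3: 3 empty cells -> not full
  row 4: 5 empty cells -> not full
  row 5: 3 empty cells -> not full
  row 6: 1 empty cell -> not full
  row 7: 2 empty cells -> not full
  row 8: 4 empty cells -> not full
  row 9: 2 empty cells -> not full
  row 10: 0 empty cells -> FULL (clear)
  row 11: 5 empty cells -> not full
Total rows cleared: 1

Answer: 1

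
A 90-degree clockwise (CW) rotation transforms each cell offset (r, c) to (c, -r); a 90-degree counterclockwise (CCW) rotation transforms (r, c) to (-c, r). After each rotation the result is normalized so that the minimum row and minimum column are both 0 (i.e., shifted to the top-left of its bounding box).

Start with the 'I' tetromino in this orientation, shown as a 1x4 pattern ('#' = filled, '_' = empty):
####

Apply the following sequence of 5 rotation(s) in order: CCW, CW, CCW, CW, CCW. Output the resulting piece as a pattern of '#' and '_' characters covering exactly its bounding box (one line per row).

Answer: #
#
#
#

Derivation:
Start:
####
After rotation 1 (CCW):
#
#
#
#
After rotation 2 (CW):
####
After rotation 3 (CCW):
#
#
#
#
After rotation 4 (CW):
####
After rotation 5 (CCW):
#
#
#
#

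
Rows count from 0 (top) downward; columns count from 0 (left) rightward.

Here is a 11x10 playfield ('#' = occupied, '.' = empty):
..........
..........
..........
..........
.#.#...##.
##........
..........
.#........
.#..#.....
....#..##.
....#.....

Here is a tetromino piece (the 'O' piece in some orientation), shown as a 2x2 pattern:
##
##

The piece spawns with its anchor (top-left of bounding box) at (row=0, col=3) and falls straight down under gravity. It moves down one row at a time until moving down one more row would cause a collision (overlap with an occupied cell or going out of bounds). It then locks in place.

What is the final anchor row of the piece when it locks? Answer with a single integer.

Spawn at (row=0, col=3). Try each row:
  row 0: fits
  row 1: fits
  row 2: fits
  row 3: blocked -> lock at row 2

Answer: 2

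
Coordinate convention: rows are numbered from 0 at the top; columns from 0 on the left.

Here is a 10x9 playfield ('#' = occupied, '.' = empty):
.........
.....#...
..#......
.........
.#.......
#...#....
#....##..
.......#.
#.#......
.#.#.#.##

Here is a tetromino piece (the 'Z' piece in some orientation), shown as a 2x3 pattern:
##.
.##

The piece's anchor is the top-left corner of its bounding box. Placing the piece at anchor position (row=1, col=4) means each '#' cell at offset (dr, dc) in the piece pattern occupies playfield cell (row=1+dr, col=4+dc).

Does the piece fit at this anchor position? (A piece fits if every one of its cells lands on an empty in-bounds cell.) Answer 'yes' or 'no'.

Answer: no

Derivation:
Check each piece cell at anchor (1, 4):
  offset (0,0) -> (1,4): empty -> OK
  offset (0,1) -> (1,5): occupied ('#') -> FAIL
  offset (1,1) -> (2,5): empty -> OK
  offset (1,2) -> (2,6): empty -> OK
All cells valid: no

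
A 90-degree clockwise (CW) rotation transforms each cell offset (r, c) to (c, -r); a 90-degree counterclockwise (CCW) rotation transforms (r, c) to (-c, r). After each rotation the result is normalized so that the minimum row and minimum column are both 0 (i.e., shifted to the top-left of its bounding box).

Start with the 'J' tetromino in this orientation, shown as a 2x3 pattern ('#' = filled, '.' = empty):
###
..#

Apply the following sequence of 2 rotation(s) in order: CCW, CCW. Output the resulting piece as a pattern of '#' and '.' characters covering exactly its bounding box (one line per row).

Answer: #..
###

Derivation:
Start:
###
..#
After rotation 1 (CCW):
##
#.
#.
After rotation 2 (CCW):
#..
###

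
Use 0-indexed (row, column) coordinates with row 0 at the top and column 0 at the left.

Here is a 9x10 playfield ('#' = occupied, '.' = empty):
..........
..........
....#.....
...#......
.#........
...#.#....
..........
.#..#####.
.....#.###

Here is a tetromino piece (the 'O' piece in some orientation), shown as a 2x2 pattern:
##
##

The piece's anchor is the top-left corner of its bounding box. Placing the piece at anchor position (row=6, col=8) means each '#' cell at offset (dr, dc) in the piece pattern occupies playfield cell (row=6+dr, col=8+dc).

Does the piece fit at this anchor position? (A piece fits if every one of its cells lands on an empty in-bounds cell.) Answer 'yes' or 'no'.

Answer: no

Derivation:
Check each piece cell at anchor (6, 8):
  offset (0,0) -> (6,8): empty -> OK
  offset (0,1) -> (6,9): empty -> OK
  offset (1,0) -> (7,8): occupied ('#') -> FAIL
  offset (1,1) -> (7,9): empty -> OK
All cells valid: no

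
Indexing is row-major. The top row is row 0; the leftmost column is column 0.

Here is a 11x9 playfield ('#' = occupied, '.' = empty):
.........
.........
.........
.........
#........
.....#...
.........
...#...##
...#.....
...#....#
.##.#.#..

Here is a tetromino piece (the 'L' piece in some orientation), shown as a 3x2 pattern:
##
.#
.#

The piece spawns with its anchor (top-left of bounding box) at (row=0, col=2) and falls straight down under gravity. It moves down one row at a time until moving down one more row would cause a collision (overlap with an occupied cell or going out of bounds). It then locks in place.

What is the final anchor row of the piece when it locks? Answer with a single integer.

Answer: 4

Derivation:
Spawn at (row=0, col=2). Try each row:
  row 0: fits
  row 1: fits
  row 2: fits
  row 3: fits
  row 4: fits
  row 5: blocked -> lock at row 4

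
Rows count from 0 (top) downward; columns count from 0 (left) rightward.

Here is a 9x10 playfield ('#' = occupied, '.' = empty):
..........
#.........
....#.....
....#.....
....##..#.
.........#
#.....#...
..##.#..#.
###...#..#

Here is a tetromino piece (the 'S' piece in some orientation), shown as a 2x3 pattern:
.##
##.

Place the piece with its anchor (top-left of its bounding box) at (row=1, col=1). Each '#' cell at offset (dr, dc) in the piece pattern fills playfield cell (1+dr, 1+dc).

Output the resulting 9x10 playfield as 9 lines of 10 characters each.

Fill (1+0,1+1) = (1,2)
Fill (1+0,1+2) = (1,3)
Fill (1+1,1+0) = (2,1)
Fill (1+1,1+1) = (2,2)

Answer: ..........
#.##......
.##.#.....
....#.....
....##..#.
.........#
#.....#...
..##.#..#.
###...#..#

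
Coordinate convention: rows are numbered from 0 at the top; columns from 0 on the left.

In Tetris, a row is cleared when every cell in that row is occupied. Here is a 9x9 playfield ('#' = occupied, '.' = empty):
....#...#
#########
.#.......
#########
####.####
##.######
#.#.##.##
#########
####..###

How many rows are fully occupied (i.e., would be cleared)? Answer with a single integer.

Check each row:
  row 0: 7 empty cells -> not full
  row 1: 0 empty cells -> FULL (clear)
  row 2: 8 empty cells -> not full
  row 3: 0 empty cells -> FULL (clear)
  row 4: 1 empty cell -> not full
  row 5: 1 empty cell -> not full
  row 6: 3 empty cells -> not full
  row 7: 0 empty cells -> FULL (clear)
  row 8: 2 empty cells -> not full
Total rows cleared: 3

Answer: 3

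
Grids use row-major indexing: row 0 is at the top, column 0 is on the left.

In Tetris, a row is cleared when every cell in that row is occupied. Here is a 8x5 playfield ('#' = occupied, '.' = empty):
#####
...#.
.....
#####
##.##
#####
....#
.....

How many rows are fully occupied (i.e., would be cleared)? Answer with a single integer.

Answer: 3

Derivation:
Check each row:
  row 0: 0 empty cells -> FULL (clear)
  row 1: 4 empty cells -> not full
  row 2: 5 empty cells -> not full
  row 3: 0 empty cells -> FULL (clear)
  row 4: 1 empty cell -> not full
  row 5: 0 empty cells -> FULL (clear)
  row 6: 4 empty cells -> not full
  row 7: 5 empty cells -> not full
Total rows cleared: 3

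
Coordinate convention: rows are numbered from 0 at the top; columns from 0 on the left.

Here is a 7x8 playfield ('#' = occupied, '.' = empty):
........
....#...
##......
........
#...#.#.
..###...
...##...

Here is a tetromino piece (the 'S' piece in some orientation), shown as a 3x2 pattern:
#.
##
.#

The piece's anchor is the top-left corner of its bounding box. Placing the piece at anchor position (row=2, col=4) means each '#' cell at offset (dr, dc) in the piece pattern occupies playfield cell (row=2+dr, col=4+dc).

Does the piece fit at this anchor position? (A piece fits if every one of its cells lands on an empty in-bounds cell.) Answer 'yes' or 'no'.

Answer: yes

Derivation:
Check each piece cell at anchor (2, 4):
  offset (0,0) -> (2,4): empty -> OK
  offset (1,0) -> (3,4): empty -> OK
  offset (1,1) -> (3,5): empty -> OK
  offset (2,1) -> (4,5): empty -> OK
All cells valid: yes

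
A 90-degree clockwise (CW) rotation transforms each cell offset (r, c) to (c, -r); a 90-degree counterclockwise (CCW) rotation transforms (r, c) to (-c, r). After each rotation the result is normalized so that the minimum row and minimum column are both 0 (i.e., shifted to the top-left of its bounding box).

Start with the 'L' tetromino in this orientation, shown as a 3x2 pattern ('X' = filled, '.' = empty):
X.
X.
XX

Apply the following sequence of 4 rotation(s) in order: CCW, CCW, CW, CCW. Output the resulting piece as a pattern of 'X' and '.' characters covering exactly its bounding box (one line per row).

Answer: XX
.X
.X

Derivation:
Start:
X.
X.
XX
After rotation 1 (CCW):
..X
XXX
After rotation 2 (CCW):
XX
.X
.X
After rotation 3 (CW):
..X
XXX
After rotation 4 (CCW):
XX
.X
.X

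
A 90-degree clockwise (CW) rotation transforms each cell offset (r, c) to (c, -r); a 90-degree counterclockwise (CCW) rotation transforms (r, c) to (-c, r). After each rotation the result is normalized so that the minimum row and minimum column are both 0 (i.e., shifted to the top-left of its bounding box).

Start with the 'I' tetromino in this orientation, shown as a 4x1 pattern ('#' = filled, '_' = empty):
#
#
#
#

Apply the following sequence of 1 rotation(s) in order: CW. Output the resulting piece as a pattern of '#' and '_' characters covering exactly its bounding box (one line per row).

Start:
#
#
#
#
After rotation 1 (CW):
####

Answer: ####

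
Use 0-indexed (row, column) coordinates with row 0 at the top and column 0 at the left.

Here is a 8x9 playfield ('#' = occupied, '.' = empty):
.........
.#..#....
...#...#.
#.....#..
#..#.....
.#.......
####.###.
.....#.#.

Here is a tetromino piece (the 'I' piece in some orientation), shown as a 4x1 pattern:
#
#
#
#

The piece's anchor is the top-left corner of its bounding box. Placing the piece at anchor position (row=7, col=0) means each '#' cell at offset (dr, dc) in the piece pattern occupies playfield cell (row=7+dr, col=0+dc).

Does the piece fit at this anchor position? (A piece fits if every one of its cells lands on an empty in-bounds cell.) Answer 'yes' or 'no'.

Answer: no

Derivation:
Check each piece cell at anchor (7, 0):
  offset (0,0) -> (7,0): empty -> OK
  offset (1,0) -> (8,0): out of bounds -> FAIL
  offset (2,0) -> (9,0): out of bounds -> FAIL
  offset (3,0) -> (10,0): out of bounds -> FAIL
All cells valid: no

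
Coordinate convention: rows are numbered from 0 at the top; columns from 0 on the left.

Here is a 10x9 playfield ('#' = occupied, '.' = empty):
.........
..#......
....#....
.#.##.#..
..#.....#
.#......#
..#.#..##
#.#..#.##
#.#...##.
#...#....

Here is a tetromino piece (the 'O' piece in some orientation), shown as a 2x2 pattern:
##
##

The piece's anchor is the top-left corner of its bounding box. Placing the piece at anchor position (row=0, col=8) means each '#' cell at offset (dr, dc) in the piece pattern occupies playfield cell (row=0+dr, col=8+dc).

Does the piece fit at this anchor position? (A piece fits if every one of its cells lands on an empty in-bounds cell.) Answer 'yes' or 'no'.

Check each piece cell at anchor (0, 8):
  offset (0,0) -> (0,8): empty -> OK
  offset (0,1) -> (0,9): out of bounds -> FAIL
  offset (1,0) -> (1,8): empty -> OK
  offset (1,1) -> (1,9): out of bounds -> FAIL
All cells valid: no

Answer: no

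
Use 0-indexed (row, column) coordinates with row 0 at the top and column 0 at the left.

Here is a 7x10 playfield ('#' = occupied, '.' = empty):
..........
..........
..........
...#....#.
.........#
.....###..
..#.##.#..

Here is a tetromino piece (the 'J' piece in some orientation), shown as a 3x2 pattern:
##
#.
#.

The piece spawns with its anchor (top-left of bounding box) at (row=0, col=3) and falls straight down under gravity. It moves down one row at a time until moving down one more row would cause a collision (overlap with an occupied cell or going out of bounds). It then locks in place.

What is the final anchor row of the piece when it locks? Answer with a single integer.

Answer: 0

Derivation:
Spawn at (row=0, col=3). Try each row:
  row 0: fits
  row 1: blocked -> lock at row 0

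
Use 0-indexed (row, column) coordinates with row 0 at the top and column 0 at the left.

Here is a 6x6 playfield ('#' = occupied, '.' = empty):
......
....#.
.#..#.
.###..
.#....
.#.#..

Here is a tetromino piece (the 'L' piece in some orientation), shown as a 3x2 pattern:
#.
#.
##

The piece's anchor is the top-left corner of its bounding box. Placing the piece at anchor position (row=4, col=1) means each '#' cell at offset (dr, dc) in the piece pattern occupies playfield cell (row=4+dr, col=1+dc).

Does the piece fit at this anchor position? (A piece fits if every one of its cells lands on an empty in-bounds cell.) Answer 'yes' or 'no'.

Answer: no

Derivation:
Check each piece cell at anchor (4, 1):
  offset (0,0) -> (4,1): occupied ('#') -> FAIL
  offset (1,0) -> (5,1): occupied ('#') -> FAIL
  offset (2,0) -> (6,1): out of bounds -> FAIL
  offset (2,1) -> (6,2): out of bounds -> FAIL
All cells valid: no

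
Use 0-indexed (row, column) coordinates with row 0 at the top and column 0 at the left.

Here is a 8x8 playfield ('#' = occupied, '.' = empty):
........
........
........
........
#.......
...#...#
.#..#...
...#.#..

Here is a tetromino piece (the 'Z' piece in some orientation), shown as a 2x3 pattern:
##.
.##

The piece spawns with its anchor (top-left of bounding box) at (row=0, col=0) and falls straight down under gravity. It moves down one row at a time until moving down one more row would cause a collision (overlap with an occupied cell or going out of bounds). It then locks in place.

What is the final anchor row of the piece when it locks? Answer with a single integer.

Answer: 3

Derivation:
Spawn at (row=0, col=0). Try each row:
  row 0: fits
  row 1: fits
  row 2: fits
  row 3: fits
  row 4: blocked -> lock at row 3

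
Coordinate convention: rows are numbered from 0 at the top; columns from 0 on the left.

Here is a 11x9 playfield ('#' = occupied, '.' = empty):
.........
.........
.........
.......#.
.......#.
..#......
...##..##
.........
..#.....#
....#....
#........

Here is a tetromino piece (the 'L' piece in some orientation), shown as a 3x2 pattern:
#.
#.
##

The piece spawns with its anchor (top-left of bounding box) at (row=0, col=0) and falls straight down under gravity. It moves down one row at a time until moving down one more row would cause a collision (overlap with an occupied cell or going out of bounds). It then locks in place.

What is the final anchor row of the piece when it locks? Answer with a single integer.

Spawn at (row=0, col=0). Try each row:
  row 0: fits
  row 1: fits
  row 2: fits
  row 3: fits
  row 4: fits
  row 5: fits
  row 6: fits
  row 7: fits
  row 8: blocked -> lock at row 7

Answer: 7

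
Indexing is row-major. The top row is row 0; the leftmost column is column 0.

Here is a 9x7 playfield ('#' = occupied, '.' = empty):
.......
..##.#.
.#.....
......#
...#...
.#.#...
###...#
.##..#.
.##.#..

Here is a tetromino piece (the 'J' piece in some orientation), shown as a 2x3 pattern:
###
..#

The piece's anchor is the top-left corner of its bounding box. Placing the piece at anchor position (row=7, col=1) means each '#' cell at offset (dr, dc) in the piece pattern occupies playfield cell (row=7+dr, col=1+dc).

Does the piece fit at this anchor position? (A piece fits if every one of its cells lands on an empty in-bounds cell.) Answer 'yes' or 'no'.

Answer: no

Derivation:
Check each piece cell at anchor (7, 1):
  offset (0,0) -> (7,1): occupied ('#') -> FAIL
  offset (0,1) -> (7,2): occupied ('#') -> FAIL
  offset (0,2) -> (7,3): empty -> OK
  offset (1,2) -> (8,3): empty -> OK
All cells valid: no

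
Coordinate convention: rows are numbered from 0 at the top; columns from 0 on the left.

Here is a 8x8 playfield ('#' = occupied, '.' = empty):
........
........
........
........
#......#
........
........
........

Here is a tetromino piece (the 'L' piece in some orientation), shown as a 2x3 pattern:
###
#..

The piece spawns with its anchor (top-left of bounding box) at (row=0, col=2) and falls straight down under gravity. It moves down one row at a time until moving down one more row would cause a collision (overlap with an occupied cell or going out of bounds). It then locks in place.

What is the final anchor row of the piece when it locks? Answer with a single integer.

Spawn at (row=0, col=2). Try each row:
  row 0: fits
  row 1: fits
  row 2: fits
  row 3: fits
  row 4: fits
  row 5: fits
  row 6: fits
  row 7: blocked -> lock at row 6

Answer: 6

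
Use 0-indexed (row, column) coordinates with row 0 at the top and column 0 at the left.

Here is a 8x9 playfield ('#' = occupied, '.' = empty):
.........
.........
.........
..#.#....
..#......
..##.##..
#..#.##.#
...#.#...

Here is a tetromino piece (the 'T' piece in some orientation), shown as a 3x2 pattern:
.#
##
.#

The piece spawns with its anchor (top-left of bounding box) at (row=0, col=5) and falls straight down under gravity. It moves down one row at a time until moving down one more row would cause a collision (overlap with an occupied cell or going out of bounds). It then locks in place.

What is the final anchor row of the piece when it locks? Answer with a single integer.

Answer: 2

Derivation:
Spawn at (row=0, col=5). Try each row:
  row 0: fits
  row 1: fits
  row 2: fits
  row 3: blocked -> lock at row 2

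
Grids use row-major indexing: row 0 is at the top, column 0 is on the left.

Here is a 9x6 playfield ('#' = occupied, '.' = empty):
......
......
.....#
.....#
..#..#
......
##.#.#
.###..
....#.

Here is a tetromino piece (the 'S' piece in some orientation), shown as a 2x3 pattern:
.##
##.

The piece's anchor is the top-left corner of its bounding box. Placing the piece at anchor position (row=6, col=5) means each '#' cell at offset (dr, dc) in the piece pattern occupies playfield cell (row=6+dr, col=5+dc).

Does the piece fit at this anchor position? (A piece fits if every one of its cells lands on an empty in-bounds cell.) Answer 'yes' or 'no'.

Check each piece cell at anchor (6, 5):
  offset (0,1) -> (6,6): out of bounds -> FAIL
  offset (0,2) -> (6,7): out of bounds -> FAIL
  offset (1,0) -> (7,5): empty -> OK
  offset (1,1) -> (7,6): out of bounds -> FAIL
All cells valid: no

Answer: no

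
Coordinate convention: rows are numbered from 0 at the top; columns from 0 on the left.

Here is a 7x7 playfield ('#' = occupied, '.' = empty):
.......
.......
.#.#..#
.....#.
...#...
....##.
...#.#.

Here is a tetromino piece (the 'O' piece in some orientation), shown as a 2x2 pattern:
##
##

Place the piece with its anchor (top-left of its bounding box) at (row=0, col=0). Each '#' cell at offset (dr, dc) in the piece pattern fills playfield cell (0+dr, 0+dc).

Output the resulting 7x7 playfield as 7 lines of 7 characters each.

Fill (0+0,0+0) = (0,0)
Fill (0+0,0+1) = (0,1)
Fill (0+1,0+0) = (1,0)
Fill (0+1,0+1) = (1,1)

Answer: ##.....
##.....
.#.#..#
.....#.
...#...
....##.
...#.#.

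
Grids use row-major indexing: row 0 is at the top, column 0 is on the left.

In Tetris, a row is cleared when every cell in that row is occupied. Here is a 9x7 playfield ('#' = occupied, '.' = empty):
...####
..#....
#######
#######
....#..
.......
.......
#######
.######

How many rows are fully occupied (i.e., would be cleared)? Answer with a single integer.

Check each row:
  row 0: 3 empty cells -> not full
  row 1: 6 empty cells -> not full
  row 2: 0 empty cells -> FULL (clear)
  row 3: 0 empty cells -> FULL (clear)
  row 4: 6 empty cells -> not full
  row 5: 7 empty cells -> not full
  row 6: 7 empty cells -> not full
  row 7: 0 empty cells -> FULL (clear)
  row 8: 1 empty cell -> not full
Total rows cleared: 3

Answer: 3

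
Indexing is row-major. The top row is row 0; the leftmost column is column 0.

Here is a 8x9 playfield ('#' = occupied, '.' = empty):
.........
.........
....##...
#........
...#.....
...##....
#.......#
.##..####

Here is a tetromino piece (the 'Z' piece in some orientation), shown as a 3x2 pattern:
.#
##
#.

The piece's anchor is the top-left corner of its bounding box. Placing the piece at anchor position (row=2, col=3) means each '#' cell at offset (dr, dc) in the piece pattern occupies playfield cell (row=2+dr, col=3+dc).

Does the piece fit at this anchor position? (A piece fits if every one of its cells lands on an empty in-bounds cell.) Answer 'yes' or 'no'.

Answer: no

Derivation:
Check each piece cell at anchor (2, 3):
  offset (0,1) -> (2,4): occupied ('#') -> FAIL
  offset (1,0) -> (3,3): empty -> OK
  offset (1,1) -> (3,4): empty -> OK
  offset (2,0) -> (4,3): occupied ('#') -> FAIL
All cells valid: no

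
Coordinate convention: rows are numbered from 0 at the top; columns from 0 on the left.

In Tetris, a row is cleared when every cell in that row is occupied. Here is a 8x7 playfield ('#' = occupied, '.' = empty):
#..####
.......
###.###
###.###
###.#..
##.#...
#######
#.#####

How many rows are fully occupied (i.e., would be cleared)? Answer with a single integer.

Check each row:
  row 0: 2 empty cells -> not full
  row 1: 7 empty cells -> not full
  row 2: 1 empty cell -> not full
  row 3: 1 empty cell -> not full
  row 4: 3 empty cells -> not full
  row 5: 4 empty cells -> not full
  row 6: 0 empty cells -> FULL (clear)
  row 7: 1 empty cell -> not full
Total rows cleared: 1

Answer: 1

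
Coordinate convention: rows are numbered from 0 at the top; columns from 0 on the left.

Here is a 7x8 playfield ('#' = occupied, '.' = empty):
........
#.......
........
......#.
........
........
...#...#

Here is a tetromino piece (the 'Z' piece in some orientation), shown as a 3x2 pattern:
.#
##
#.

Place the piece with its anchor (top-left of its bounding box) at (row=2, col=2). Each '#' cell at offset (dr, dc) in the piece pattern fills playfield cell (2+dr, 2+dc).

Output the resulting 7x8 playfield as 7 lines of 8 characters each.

Answer: ........
#.......
...#....
..##..#.
..#.....
........
...#...#

Derivation:
Fill (2+0,2+1) = (2,3)
Fill (2+1,2+0) = (3,2)
Fill (2+1,2+1) = (3,3)
Fill (2+2,2+0) = (4,2)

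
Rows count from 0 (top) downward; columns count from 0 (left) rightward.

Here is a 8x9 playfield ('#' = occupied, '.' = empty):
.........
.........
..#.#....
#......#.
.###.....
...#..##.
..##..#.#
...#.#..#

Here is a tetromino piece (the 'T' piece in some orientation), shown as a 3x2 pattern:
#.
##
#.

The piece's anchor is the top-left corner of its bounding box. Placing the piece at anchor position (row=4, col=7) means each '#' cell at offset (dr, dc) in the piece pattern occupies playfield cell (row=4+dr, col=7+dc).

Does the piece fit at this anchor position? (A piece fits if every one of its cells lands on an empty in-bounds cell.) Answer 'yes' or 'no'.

Answer: no

Derivation:
Check each piece cell at anchor (4, 7):
  offset (0,0) -> (4,7): empty -> OK
  offset (1,0) -> (5,7): occupied ('#') -> FAIL
  offset (1,1) -> (5,8): empty -> OK
  offset (2,0) -> (6,7): empty -> OK
All cells valid: no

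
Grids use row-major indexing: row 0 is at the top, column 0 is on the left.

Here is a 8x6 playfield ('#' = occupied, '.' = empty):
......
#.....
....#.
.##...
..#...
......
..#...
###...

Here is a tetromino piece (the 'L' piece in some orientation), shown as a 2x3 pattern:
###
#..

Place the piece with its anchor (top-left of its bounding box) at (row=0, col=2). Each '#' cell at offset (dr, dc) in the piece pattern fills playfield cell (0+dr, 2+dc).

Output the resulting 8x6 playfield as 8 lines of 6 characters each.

Fill (0+0,2+0) = (0,2)
Fill (0+0,2+1) = (0,3)
Fill (0+0,2+2) = (0,4)
Fill (0+1,2+0) = (1,2)

Answer: ..###.
#.#...
....#.
.##...
..#...
......
..#...
###...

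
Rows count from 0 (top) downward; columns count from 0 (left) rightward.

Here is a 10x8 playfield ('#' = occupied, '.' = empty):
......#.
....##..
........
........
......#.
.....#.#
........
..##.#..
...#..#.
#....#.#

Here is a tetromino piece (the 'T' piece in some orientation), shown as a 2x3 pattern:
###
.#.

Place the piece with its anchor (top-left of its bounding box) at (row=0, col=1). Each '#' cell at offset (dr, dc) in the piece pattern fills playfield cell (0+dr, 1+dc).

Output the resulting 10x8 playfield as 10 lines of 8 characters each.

Answer: .###..#.
..#.##..
........
........
......#.
.....#.#
........
..##.#..
...#..#.
#....#.#

Derivation:
Fill (0+0,1+0) = (0,1)
Fill (0+0,1+1) = (0,2)
Fill (0+0,1+2) = (0,3)
Fill (0+1,1+1) = (1,2)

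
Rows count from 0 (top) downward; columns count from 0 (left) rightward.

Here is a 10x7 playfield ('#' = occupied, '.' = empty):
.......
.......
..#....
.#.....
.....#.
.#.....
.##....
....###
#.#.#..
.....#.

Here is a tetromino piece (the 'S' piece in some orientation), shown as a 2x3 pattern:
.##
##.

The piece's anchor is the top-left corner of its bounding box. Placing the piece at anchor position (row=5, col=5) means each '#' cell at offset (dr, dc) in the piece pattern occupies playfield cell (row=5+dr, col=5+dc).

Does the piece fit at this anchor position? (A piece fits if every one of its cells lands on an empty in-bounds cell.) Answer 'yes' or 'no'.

Check each piece cell at anchor (5, 5):
  offset (0,1) -> (5,6): empty -> OK
  offset (0,2) -> (5,7): out of bounds -> FAIL
  offset (1,0) -> (6,5): empty -> OK
  offset (1,1) -> (6,6): empty -> OK
All cells valid: no

Answer: no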